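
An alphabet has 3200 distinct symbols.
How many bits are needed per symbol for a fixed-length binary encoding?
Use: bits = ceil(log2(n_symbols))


log2(3200) = 11.6439
Bracket: 2^11 = 2048 < 3200 <= 2^12 = 4096
So ceil(log2(3200)) = 12

bits = ceil(log2(3200)) = ceil(11.6439) = 12 bits


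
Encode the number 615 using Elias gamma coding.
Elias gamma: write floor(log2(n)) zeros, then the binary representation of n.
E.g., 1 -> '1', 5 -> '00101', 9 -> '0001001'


num_bits = floor(log2(615)) + 1 = 10
leading_zeros = num_bits - 1 = 9
binary(615) = 1001100111

Elias gamma(615) = '000000000' + '1001100111' = 0000000001001100111 (19 bits)


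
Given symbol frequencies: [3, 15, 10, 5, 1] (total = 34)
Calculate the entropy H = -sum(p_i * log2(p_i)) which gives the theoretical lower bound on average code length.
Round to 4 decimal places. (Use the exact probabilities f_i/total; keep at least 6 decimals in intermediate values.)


Per-symbol terms -p_i * log2(p_i) with p_i = f_i/34:
  p = 3/34 = 0.088235: log2(p) = -3.502500, -p*log2(p) = 0.309044
  p = 15/34 = 0.441176: log2(p) = -1.180572, -p*log2(p) = 0.520841
  p = 10/34 = 0.294118: log2(p) = -1.765535, -p*log2(p) = 0.519275
  p = 5/34 = 0.147059: log2(p) = -2.765535, -p*log2(p) = 0.406696
  p = 1/34 = 0.029412: log2(p) = -5.087463, -p*log2(p) = 0.149631
H = 0.309044 + 0.520841 + 0.519275 + 0.406696 + 0.149631 = 1.905487

H = 1.9055 bits/symbol


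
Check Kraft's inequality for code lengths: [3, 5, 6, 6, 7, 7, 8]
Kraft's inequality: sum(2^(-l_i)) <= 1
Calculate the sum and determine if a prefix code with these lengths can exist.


Sum = 2^(-3) + 2^(-5) + 2^(-6) + 2^(-6) + 2^(-7) + 2^(-7) + 2^(-8)
    = 0.125 + 0.03125 + 0.015625 + 0.015625 + 0.0078125 + 0.0078125 + 0.00390625
    = 53/256 = 0.20703125
Since 0.20703125 <= 1, Kraft's inequality IS satisfied.
A prefix code with these lengths CAN exist.

Kraft sum = 0.20703125. Satisfied.


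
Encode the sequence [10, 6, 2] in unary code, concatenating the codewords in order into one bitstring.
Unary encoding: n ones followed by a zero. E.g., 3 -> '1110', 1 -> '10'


Encode each number as n ones followed by a terminating 0:
  10 -> 11111111110 (11 bits)
  6 -> 1111110 (7 bits)
  2 -> 110 (3 bits)
Total length = 11 + 7 + 3 = 21 bits.

Unary([10, 6, 2]) = 111111111101111110110 (21 bits)


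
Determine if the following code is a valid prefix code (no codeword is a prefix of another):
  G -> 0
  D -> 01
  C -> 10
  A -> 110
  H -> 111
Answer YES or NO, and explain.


Checking each pair (does one codeword prefix another?):
  G='0' vs D='01': prefix -- VIOLATION

NO -- this is NOT a valid prefix code. G (0) is a prefix of D (01).


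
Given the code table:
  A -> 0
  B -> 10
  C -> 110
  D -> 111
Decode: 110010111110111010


Decoding:
110 -> C
0 -> A
10 -> B
111 -> D
110 -> C
111 -> D
0 -> A
10 -> B


Result: CABDCDAB


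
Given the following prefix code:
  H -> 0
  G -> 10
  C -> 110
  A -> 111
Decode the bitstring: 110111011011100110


Decoding step by step:
Bits 110 -> C
Bits 111 -> A
Bits 0 -> H
Bits 110 -> C
Bits 111 -> A
Bits 0 -> H
Bits 0 -> H
Bits 110 -> C


Decoded message: CAHCAHHC


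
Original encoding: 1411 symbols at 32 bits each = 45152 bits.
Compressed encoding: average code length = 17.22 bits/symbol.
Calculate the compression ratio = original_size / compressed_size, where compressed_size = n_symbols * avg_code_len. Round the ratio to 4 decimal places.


original_size = n_symbols * orig_bits = 1411 * 32 = 45152 bits
compressed_size = n_symbols * avg_code_len = 1411 * 17.22 = 24297.42 bits
ratio = original_size / compressed_size = 45152 / 24297.42 = 1.8583

Compression ratio = 1.8583


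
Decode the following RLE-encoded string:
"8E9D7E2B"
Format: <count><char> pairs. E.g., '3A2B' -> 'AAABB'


Expanding each <count><char> pair:
  8E -> 'EEEEEEEE'
  9D -> 'DDDDDDDDD'
  7E -> 'EEEEEEE'
  2B -> 'BB'

Decoded = EEEEEEEEDDDDDDDDDEEEEEEEBB


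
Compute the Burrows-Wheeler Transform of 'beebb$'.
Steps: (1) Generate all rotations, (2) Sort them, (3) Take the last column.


Rotations (sorted):
  0: $beebb -> last char: b
  1: b$beeb -> last char: b
  2: bb$bee -> last char: e
  3: beebb$ -> last char: $
  4: ebb$be -> last char: e
  5: eebb$b -> last char: b


BWT = bbe$eb


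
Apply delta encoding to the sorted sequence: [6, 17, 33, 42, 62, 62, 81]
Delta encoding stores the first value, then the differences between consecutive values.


First value: 6
Deltas:
  17 - 6 = 11
  33 - 17 = 16
  42 - 33 = 9
  62 - 42 = 20
  62 - 62 = 0
  81 - 62 = 19


Delta encoded: [6, 11, 16, 9, 20, 0, 19]


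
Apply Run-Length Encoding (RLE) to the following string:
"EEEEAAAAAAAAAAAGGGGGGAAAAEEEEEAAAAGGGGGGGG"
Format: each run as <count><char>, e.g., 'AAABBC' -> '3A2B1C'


Scanning runs left to right:
  i=0: run of 'E' x 4 -> '4E'
  i=4: run of 'A' x 11 -> '11A'
  i=15: run of 'G' x 6 -> '6G'
  i=21: run of 'A' x 4 -> '4A'
  i=25: run of 'E' x 5 -> '5E'
  i=30: run of 'A' x 4 -> '4A'
  i=34: run of 'G' x 8 -> '8G'

RLE = 4E11A6G4A5E4A8G


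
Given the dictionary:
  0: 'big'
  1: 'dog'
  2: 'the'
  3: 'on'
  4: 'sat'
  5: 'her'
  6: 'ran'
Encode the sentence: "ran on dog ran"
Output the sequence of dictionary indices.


Look up each word in the dictionary:
  'ran' -> 6
  'on' -> 3
  'dog' -> 1
  'ran' -> 6

Encoded: [6, 3, 1, 6]


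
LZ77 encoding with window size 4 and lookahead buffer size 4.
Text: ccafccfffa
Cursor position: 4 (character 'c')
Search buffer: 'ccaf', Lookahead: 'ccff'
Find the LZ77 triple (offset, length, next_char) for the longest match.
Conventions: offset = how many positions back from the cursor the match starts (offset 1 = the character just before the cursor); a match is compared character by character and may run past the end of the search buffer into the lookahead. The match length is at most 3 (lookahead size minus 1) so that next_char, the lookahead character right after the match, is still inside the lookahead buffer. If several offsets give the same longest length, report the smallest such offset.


Try each offset into the search buffer:
  offset=1 (pos 3, char 'f'): match length 0
  offset=2 (pos 2, char 'a'): match length 0
  offset=3 (pos 1, char 'c'): match length 1
  offset=4 (pos 0, char 'c'): match length 2
Longest match has length 2 at offset 4.
next_char = character at position 4 + 2 = 6 -> 'f'

Best match: offset=4, length=2 (matching 'cc' starting at position 0)
LZ77 triple: (4, 2, 'f')


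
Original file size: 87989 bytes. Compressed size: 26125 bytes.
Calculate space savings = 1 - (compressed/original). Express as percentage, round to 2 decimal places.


ratio = compressed/original = 26125/87989 = 0.296912
savings = 1 - ratio = 1 - 0.296912 = 0.703088
as a percentage: 0.703088 * 100 = 70.31%

Space savings = 1 - 26125/87989 = 70.31%


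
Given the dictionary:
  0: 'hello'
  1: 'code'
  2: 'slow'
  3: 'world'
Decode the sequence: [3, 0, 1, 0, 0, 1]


Look up each index in the dictionary:
  3 -> 'world'
  0 -> 'hello'
  1 -> 'code'
  0 -> 'hello'
  0 -> 'hello'
  1 -> 'code'

Decoded: "world hello code hello hello code"


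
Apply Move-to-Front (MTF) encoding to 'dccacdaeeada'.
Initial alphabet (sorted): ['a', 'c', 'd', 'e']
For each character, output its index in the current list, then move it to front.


MTF encoding:
'd': index 2 in ['a', 'c', 'd', 'e'] -> ['d', 'a', 'c', 'e']
'c': index 2 in ['d', 'a', 'c', 'e'] -> ['c', 'd', 'a', 'e']
'c': index 0 in ['c', 'd', 'a', 'e'] -> ['c', 'd', 'a', 'e']
'a': index 2 in ['c', 'd', 'a', 'e'] -> ['a', 'c', 'd', 'e']
'c': index 1 in ['a', 'c', 'd', 'e'] -> ['c', 'a', 'd', 'e']
'd': index 2 in ['c', 'a', 'd', 'e'] -> ['d', 'c', 'a', 'e']
'a': index 2 in ['d', 'c', 'a', 'e'] -> ['a', 'd', 'c', 'e']
'e': index 3 in ['a', 'd', 'c', 'e'] -> ['e', 'a', 'd', 'c']
'e': index 0 in ['e', 'a', 'd', 'c'] -> ['e', 'a', 'd', 'c']
'a': index 1 in ['e', 'a', 'd', 'c'] -> ['a', 'e', 'd', 'c']
'd': index 2 in ['a', 'e', 'd', 'c'] -> ['d', 'a', 'e', 'c']
'a': index 1 in ['d', 'a', 'e', 'c'] -> ['a', 'd', 'e', 'c']


Output: [2, 2, 0, 2, 1, 2, 2, 3, 0, 1, 2, 1]


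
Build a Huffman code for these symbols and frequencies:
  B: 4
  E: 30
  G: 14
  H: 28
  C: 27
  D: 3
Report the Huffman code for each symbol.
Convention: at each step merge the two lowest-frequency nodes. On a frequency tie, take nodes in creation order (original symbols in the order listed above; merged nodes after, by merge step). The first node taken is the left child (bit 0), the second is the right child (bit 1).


Huffman tree construction:
Step 1: Merge D(3) + B(4) = 7
Step 2: Merge (D+B)(7) + G(14) = 21
Step 3: Merge ((D+B)+G)(21) + C(27) = 48
Step 4: Merge H(28) + E(30) = 58
Step 5: Merge (((D+B)+G)+C)(48) + (H+E)(58) = 106
Read each symbol's code off the tree from the root (left child = 0, right child = 1).

Codes:
  B: 0001 (length 4)
  E: 11 (length 2)
  G: 001 (length 3)
  H: 10 (length 2)
  C: 01 (length 2)
  D: 0000 (length 4)
Average code length: 240/106 = 2.2642 bits/symbol


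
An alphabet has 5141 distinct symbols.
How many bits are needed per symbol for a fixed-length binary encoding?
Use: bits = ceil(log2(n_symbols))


log2(5141) = 12.3278
Bracket: 2^12 = 4096 < 5141 <= 2^13 = 8192
So ceil(log2(5141)) = 13

bits = ceil(log2(5141)) = ceil(12.3278) = 13 bits


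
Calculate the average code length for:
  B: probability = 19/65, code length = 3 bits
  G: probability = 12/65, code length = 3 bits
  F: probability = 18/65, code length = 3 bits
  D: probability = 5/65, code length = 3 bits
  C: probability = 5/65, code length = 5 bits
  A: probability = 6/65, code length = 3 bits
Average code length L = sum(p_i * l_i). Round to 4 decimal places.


Weighted contributions p_i * l_i:
  B: (19/65) * 3 = 57/65
  G: (12/65) * 3 = 36/65
  F: (18/65) * 3 = 54/65
  D: (5/65) * 3 = 15/65
  C: (5/65) * 5 = 25/65
  A: (6/65) * 3 = 18/65
Sum = (57 + 36 + 54 + 15 + 25 + 18)/65 = 205/65

L = 205/65 = 3.1538 bits/symbol


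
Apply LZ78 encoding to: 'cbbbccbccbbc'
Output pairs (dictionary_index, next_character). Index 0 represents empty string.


LZ78 encoding steps:
Dictionary: {0: ''}
Step 1: w='' (idx 0), next='c' -> output (0, 'c'), add 'c' as idx 1
Step 2: w='' (idx 0), next='b' -> output (0, 'b'), add 'b' as idx 2
Step 3: w='b' (idx 2), next='b' -> output (2, 'b'), add 'bb' as idx 3
Step 4: w='c' (idx 1), next='c' -> output (1, 'c'), add 'cc' as idx 4
Step 5: w='b' (idx 2), next='c' -> output (2, 'c'), add 'bc' as idx 5
Step 6: w='c' (idx 1), next='b' -> output (1, 'b'), add 'cb' as idx 6
Step 7: w='bc' (idx 5), end of input -> output (5, '')


Encoded: [(0, 'c'), (0, 'b'), (2, 'b'), (1, 'c'), (2, 'c'), (1, 'b'), (5, '')]


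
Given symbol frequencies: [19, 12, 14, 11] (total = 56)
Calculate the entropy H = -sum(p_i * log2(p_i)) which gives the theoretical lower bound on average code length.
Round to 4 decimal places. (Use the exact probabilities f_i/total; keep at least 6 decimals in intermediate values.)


Per-symbol terms -p_i * log2(p_i) with p_i = f_i/56:
  p = 19/56 = 0.339286: log2(p) = -1.559427, -p*log2(p) = 0.529091
  p = 12/56 = 0.214286: log2(p) = -2.222392, -p*log2(p) = 0.476227
  p = 14/56 = 0.250000: log2(p) = -2.000000, -p*log2(p) = 0.500000
  p = 11/56 = 0.196429: log2(p) = -2.347923, -p*log2(p) = 0.461199
H = 0.529091 + 0.476227 + 0.500000 + 0.461199 = 1.966517

H = 1.9665 bits/symbol


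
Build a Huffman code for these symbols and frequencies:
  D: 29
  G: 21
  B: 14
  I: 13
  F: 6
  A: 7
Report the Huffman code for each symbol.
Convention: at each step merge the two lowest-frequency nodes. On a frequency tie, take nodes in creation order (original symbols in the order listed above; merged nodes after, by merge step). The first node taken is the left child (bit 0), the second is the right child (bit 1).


Huffman tree construction:
Step 1: Merge F(6) + A(7) = 13
Step 2: Merge I(13) + (F+A)(13) = 26
Step 3: Merge B(14) + G(21) = 35
Step 4: Merge (I+(F+A))(26) + D(29) = 55
Step 5: Merge (B+G)(35) + ((I+(F+A))+D)(55) = 90
Read each symbol's code off the tree from the root (left child = 0, right child = 1).

Codes:
  D: 11 (length 2)
  G: 01 (length 2)
  B: 00 (length 2)
  I: 100 (length 3)
  F: 1010 (length 4)
  A: 1011 (length 4)
Average code length: 219/90 = 2.4333 bits/symbol


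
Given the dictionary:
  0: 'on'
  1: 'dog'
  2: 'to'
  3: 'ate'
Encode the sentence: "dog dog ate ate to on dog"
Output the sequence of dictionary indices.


Look up each word in the dictionary:
  'dog' -> 1
  'dog' -> 1
  'ate' -> 3
  'ate' -> 3
  'to' -> 2
  'on' -> 0
  'dog' -> 1

Encoded: [1, 1, 3, 3, 2, 0, 1]


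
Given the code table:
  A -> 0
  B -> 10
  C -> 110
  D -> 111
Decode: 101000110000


Decoding:
10 -> B
10 -> B
0 -> A
0 -> A
110 -> C
0 -> A
0 -> A
0 -> A


Result: BBAACAAA


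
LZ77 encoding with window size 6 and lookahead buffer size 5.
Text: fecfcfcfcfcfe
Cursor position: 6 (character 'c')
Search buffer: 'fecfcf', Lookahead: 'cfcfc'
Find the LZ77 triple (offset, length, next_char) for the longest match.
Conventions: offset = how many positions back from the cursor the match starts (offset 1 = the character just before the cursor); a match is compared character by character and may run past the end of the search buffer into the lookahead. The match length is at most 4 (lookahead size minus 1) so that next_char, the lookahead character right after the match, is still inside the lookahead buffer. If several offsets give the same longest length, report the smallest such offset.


Try each offset into the search buffer:
  offset=1 (pos 5, char 'f'): match length 0
  offset=2 (pos 4, char 'c'): match length 4
  offset=3 (pos 3, char 'f'): match length 0
  offset=4 (pos 2, char 'c'): match length 4
  offset=5 (pos 1, char 'e'): match length 0
  offset=6 (pos 0, char 'f'): match length 0
Longest match has length 4, found at offsets 2, 4; take the smallest, offset 2.
next_char = character at position 6 + 4 = 10 -> 'c'

Best match: offset=2, length=4 (matching 'cfcf' starting at position 4)
LZ77 triple: (2, 4, 'c')


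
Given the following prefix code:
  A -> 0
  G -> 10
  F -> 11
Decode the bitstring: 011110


Decoding step by step:
Bits 0 -> A
Bits 11 -> F
Bits 11 -> F
Bits 0 -> A


Decoded message: AFFA


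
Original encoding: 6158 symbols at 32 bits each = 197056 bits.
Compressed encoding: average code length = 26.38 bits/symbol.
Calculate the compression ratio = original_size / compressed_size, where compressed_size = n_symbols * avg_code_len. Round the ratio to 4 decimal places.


original_size = n_symbols * orig_bits = 6158 * 32 = 197056 bits
compressed_size = n_symbols * avg_code_len = 6158 * 26.38 = 162448.04 bits
ratio = original_size / compressed_size = 197056 / 162448.04 = 1.213

Compression ratio = 1.213


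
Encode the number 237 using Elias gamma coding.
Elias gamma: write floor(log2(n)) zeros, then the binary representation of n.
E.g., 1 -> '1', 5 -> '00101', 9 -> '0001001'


num_bits = floor(log2(237)) + 1 = 8
leading_zeros = num_bits - 1 = 7
binary(237) = 11101101

Elias gamma(237) = '0000000' + '11101101' = 000000011101101 (15 bits)


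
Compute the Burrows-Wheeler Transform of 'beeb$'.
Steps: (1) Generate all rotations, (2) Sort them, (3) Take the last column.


Rotations (sorted):
  0: $beeb -> last char: b
  1: b$bee -> last char: e
  2: beeb$ -> last char: $
  3: eb$be -> last char: e
  4: eeb$b -> last char: b


BWT = be$eb


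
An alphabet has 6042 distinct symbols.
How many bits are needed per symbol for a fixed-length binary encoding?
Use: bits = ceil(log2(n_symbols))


log2(6042) = 12.5608
Bracket: 2^12 = 4096 < 6042 <= 2^13 = 8192
So ceil(log2(6042)) = 13

bits = ceil(log2(6042)) = ceil(12.5608) = 13 bits


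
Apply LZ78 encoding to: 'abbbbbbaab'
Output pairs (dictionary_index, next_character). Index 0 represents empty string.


LZ78 encoding steps:
Dictionary: {0: ''}
Step 1: w='' (idx 0), next='a' -> output (0, 'a'), add 'a' as idx 1
Step 2: w='' (idx 0), next='b' -> output (0, 'b'), add 'b' as idx 2
Step 3: w='b' (idx 2), next='b' -> output (2, 'b'), add 'bb' as idx 3
Step 4: w='bb' (idx 3), next='b' -> output (3, 'b'), add 'bbb' as idx 4
Step 5: w='a' (idx 1), next='a' -> output (1, 'a'), add 'aa' as idx 5
Step 6: w='b' (idx 2), end of input -> output (2, '')


Encoded: [(0, 'a'), (0, 'b'), (2, 'b'), (3, 'b'), (1, 'a'), (2, '')]


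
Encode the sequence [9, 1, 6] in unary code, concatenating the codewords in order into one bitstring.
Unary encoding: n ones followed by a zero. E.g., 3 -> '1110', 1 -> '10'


Encode each number as n ones followed by a terminating 0:
  9 -> 1111111110 (10 bits)
  1 -> 10 (2 bits)
  6 -> 1111110 (7 bits)
Total length = 10 + 2 + 7 = 19 bits.

Unary([9, 1, 6]) = 1111111110101111110 (19 bits)


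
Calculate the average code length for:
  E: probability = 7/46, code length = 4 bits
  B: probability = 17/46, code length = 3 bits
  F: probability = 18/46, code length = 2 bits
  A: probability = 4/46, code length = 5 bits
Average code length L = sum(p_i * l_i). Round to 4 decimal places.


Weighted contributions p_i * l_i:
  E: (7/46) * 4 = 28/46
  B: (17/46) * 3 = 51/46
  F: (18/46) * 2 = 36/46
  A: (4/46) * 5 = 20/46
Sum = (28 + 51 + 36 + 20)/46 = 135/46

L = 135/46 = 2.9348 bits/symbol


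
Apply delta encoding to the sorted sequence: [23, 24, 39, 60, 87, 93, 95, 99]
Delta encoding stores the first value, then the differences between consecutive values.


First value: 23
Deltas:
  24 - 23 = 1
  39 - 24 = 15
  60 - 39 = 21
  87 - 60 = 27
  93 - 87 = 6
  95 - 93 = 2
  99 - 95 = 4


Delta encoded: [23, 1, 15, 21, 27, 6, 2, 4]


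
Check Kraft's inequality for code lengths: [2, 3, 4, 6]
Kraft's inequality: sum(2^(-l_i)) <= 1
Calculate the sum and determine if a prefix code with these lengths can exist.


Sum = 2^(-2) + 2^(-3) + 2^(-4) + 2^(-6)
    = 0.25 + 0.125 + 0.0625 + 0.015625
    = 29/64 = 0.453125
Since 0.453125 <= 1, Kraft's inequality IS satisfied.
A prefix code with these lengths CAN exist.

Kraft sum = 0.453125. Satisfied.


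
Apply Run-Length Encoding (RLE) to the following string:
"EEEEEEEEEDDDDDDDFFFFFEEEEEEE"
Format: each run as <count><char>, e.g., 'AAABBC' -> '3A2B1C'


Scanning runs left to right:
  i=0: run of 'E' x 9 -> '9E'
  i=9: run of 'D' x 7 -> '7D'
  i=16: run of 'F' x 5 -> '5F'
  i=21: run of 'E' x 7 -> '7E'

RLE = 9E7D5F7E


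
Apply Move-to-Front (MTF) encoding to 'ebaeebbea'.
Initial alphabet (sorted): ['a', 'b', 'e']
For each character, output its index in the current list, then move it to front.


MTF encoding:
'e': index 2 in ['a', 'b', 'e'] -> ['e', 'a', 'b']
'b': index 2 in ['e', 'a', 'b'] -> ['b', 'e', 'a']
'a': index 2 in ['b', 'e', 'a'] -> ['a', 'b', 'e']
'e': index 2 in ['a', 'b', 'e'] -> ['e', 'a', 'b']
'e': index 0 in ['e', 'a', 'b'] -> ['e', 'a', 'b']
'b': index 2 in ['e', 'a', 'b'] -> ['b', 'e', 'a']
'b': index 0 in ['b', 'e', 'a'] -> ['b', 'e', 'a']
'e': index 1 in ['b', 'e', 'a'] -> ['e', 'b', 'a']
'a': index 2 in ['e', 'b', 'a'] -> ['a', 'e', 'b']


Output: [2, 2, 2, 2, 0, 2, 0, 1, 2]


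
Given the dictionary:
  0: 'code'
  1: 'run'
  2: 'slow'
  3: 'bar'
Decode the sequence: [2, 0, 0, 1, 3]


Look up each index in the dictionary:
  2 -> 'slow'
  0 -> 'code'
  0 -> 'code'
  1 -> 'run'
  3 -> 'bar'

Decoded: "slow code code run bar"


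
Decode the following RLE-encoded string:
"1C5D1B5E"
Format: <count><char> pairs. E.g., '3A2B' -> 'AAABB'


Expanding each <count><char> pair:
  1C -> 'C'
  5D -> 'DDDDD'
  1B -> 'B'
  5E -> 'EEEEE'

Decoded = CDDDDDBEEEEE


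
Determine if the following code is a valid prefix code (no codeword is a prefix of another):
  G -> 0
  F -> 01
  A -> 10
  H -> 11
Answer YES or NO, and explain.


Checking each pair (does one codeword prefix another?):
  G='0' vs F='01': prefix -- VIOLATION

NO -- this is NOT a valid prefix code. G (0) is a prefix of F (01).


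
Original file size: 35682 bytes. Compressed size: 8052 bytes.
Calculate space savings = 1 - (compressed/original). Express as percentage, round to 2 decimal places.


ratio = compressed/original = 8052/35682 = 0.22566
savings = 1 - ratio = 1 - 0.22566 = 0.77434
as a percentage: 0.77434 * 100 = 77.43%

Space savings = 1 - 8052/35682 = 77.43%


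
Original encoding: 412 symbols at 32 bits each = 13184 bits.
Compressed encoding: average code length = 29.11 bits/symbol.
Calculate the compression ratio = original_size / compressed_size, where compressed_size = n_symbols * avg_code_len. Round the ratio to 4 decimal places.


original_size = n_symbols * orig_bits = 412 * 32 = 13184 bits
compressed_size = n_symbols * avg_code_len = 412 * 29.11 = 11993.32 bits
ratio = original_size / compressed_size = 13184 / 11993.32 = 1.0993

Compression ratio = 1.0993


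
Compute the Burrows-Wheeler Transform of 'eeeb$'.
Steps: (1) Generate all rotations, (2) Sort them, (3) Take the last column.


Rotations (sorted):
  0: $eeeb -> last char: b
  1: b$eee -> last char: e
  2: eb$ee -> last char: e
  3: eeb$e -> last char: e
  4: eeeb$ -> last char: $


BWT = beee$


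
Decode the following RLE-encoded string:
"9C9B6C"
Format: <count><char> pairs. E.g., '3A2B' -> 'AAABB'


Expanding each <count><char> pair:
  9C -> 'CCCCCCCCC'
  9B -> 'BBBBBBBBB'
  6C -> 'CCCCCC'

Decoded = CCCCCCCCCBBBBBBBBBCCCCCC


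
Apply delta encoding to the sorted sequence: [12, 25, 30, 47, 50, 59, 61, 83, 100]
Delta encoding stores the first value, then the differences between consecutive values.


First value: 12
Deltas:
  25 - 12 = 13
  30 - 25 = 5
  47 - 30 = 17
  50 - 47 = 3
  59 - 50 = 9
  61 - 59 = 2
  83 - 61 = 22
  100 - 83 = 17


Delta encoded: [12, 13, 5, 17, 3, 9, 2, 22, 17]


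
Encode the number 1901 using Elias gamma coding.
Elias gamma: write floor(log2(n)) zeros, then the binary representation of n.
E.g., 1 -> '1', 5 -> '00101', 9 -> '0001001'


num_bits = floor(log2(1901)) + 1 = 11
leading_zeros = num_bits - 1 = 10
binary(1901) = 11101101101

Elias gamma(1901) = '0000000000' + '11101101101' = 000000000011101101101 (21 bits)


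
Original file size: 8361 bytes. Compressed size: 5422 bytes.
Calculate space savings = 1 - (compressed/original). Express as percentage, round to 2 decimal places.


ratio = compressed/original = 5422/8361 = 0.648487
savings = 1 - ratio = 1 - 0.648487 = 0.351513
as a percentage: 0.351513 * 100 = 35.15%

Space savings = 1 - 5422/8361 = 35.15%


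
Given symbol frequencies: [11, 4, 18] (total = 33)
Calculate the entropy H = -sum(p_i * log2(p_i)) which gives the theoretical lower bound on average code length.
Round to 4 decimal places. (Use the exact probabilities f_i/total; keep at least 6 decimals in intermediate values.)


Per-symbol terms -p_i * log2(p_i) with p_i = f_i/33:
  p = 11/33 = 0.333333: log2(p) = -1.584963, -p*log2(p) = 0.528321
  p = 4/33 = 0.121212: log2(p) = -3.044394, -p*log2(p) = 0.369017
  p = 18/33 = 0.545455: log2(p) = -0.874469, -p*log2(p) = 0.476983
H = 0.528321 + 0.369017 + 0.476983 = 1.374321

H = 1.3743 bits/symbol


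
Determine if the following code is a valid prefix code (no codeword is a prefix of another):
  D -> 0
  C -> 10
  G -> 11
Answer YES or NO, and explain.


Checking each pair (does one codeword prefix another?):
  D='0' vs C='10': no prefix
  D='0' vs G='11': no prefix
  C='10' vs D='0': no prefix
  C='10' vs G='11': no prefix
  G='11' vs D='0': no prefix
  G='11' vs C='10': no prefix
No violation found over all pairs.

YES -- this is a valid prefix code. No codeword is a prefix of any other codeword.


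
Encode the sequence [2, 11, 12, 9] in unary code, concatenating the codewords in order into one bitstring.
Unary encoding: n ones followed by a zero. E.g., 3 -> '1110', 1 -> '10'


Encode each number as n ones followed by a terminating 0:
  2 -> 110 (3 bits)
  11 -> 111111111110 (12 bits)
  12 -> 1111111111110 (13 bits)
  9 -> 1111111110 (10 bits)
Total length = 3 + 12 + 13 + 10 = 38 bits.

Unary([2, 11, 12, 9]) = 11011111111111011111111111101111111110 (38 bits)


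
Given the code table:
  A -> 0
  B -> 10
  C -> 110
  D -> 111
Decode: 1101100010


Decoding:
110 -> C
110 -> C
0 -> A
0 -> A
10 -> B


Result: CCAAB


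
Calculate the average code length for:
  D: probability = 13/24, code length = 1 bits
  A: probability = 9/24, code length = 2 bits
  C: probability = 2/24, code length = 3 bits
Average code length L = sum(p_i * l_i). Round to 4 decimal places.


Weighted contributions p_i * l_i:
  D: (13/24) * 1 = 13/24
  A: (9/24) * 2 = 18/24
  C: (2/24) * 3 = 6/24
Sum = (13 + 18 + 6)/24 = 37/24

L = 37/24 = 1.5417 bits/symbol


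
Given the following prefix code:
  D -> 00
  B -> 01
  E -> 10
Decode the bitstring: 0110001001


Decoding step by step:
Bits 01 -> B
Bits 10 -> E
Bits 00 -> D
Bits 10 -> E
Bits 01 -> B


Decoded message: BEDEB


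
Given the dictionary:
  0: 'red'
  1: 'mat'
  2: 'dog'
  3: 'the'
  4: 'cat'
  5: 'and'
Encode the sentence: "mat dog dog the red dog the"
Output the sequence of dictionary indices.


Look up each word in the dictionary:
  'mat' -> 1
  'dog' -> 2
  'dog' -> 2
  'the' -> 3
  'red' -> 0
  'dog' -> 2
  'the' -> 3

Encoded: [1, 2, 2, 3, 0, 2, 3]


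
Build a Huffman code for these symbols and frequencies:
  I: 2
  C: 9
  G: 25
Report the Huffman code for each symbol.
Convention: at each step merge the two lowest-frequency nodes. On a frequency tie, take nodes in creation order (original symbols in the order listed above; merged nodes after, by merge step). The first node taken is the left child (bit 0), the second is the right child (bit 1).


Huffman tree construction:
Step 1: Merge I(2) + C(9) = 11
Step 2: Merge (I+C)(11) + G(25) = 36
Read each symbol's code off the tree from the root (left child = 0, right child = 1).

Codes:
  I: 00 (length 2)
  C: 01 (length 2)
  G: 1 (length 1)
Average code length: 47/36 = 1.3056 bits/symbol


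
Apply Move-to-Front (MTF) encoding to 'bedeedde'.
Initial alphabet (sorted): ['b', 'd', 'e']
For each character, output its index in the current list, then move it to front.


MTF encoding:
'b': index 0 in ['b', 'd', 'e'] -> ['b', 'd', 'e']
'e': index 2 in ['b', 'd', 'e'] -> ['e', 'b', 'd']
'd': index 2 in ['e', 'b', 'd'] -> ['d', 'e', 'b']
'e': index 1 in ['d', 'e', 'b'] -> ['e', 'd', 'b']
'e': index 0 in ['e', 'd', 'b'] -> ['e', 'd', 'b']
'd': index 1 in ['e', 'd', 'b'] -> ['d', 'e', 'b']
'd': index 0 in ['d', 'e', 'b'] -> ['d', 'e', 'b']
'e': index 1 in ['d', 'e', 'b'] -> ['e', 'd', 'b']


Output: [0, 2, 2, 1, 0, 1, 0, 1]


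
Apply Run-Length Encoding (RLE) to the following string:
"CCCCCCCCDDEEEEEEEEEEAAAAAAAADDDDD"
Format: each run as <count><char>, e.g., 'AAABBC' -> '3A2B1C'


Scanning runs left to right:
  i=0: run of 'C' x 8 -> '8C'
  i=8: run of 'D' x 2 -> '2D'
  i=10: run of 'E' x 10 -> '10E'
  i=20: run of 'A' x 8 -> '8A'
  i=28: run of 'D' x 5 -> '5D'

RLE = 8C2D10E8A5D


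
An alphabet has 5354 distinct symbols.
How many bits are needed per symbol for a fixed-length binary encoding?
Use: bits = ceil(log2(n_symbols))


log2(5354) = 12.3864
Bracket: 2^12 = 4096 < 5354 <= 2^13 = 8192
So ceil(log2(5354)) = 13

bits = ceil(log2(5354)) = ceil(12.3864) = 13 bits


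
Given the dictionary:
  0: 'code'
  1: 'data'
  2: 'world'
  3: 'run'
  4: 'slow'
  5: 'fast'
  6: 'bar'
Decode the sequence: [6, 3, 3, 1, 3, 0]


Look up each index in the dictionary:
  6 -> 'bar'
  3 -> 'run'
  3 -> 'run'
  1 -> 'data'
  3 -> 'run'
  0 -> 'code'

Decoded: "bar run run data run code"


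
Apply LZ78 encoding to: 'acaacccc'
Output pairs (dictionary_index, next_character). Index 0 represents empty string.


LZ78 encoding steps:
Dictionary: {0: ''}
Step 1: w='' (idx 0), next='a' -> output (0, 'a'), add 'a' as idx 1
Step 2: w='' (idx 0), next='c' -> output (0, 'c'), add 'c' as idx 2
Step 3: w='a' (idx 1), next='a' -> output (1, 'a'), add 'aa' as idx 3
Step 4: w='c' (idx 2), next='c' -> output (2, 'c'), add 'cc' as idx 4
Step 5: w='cc' (idx 4), end of input -> output (4, '')


Encoded: [(0, 'a'), (0, 'c'), (1, 'a'), (2, 'c'), (4, '')]


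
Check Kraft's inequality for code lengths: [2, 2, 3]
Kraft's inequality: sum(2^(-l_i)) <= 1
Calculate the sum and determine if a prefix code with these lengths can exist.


Sum = 2^(-2) + 2^(-2) + 2^(-3)
    = 0.25 + 0.25 + 0.125
    = 5/8 = 0.625
Since 0.625 <= 1, Kraft's inequality IS satisfied.
A prefix code with these lengths CAN exist.

Kraft sum = 0.625. Satisfied.


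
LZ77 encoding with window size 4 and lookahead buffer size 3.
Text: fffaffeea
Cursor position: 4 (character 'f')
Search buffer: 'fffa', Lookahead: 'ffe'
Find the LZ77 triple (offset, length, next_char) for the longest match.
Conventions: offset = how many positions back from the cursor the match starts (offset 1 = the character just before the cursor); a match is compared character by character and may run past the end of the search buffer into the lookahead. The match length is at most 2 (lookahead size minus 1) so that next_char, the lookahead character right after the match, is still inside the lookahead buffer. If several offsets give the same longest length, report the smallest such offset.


Try each offset into the search buffer:
  offset=1 (pos 3, char 'a'): match length 0
  offset=2 (pos 2, char 'f'): match length 1
  offset=3 (pos 1, char 'f'): match length 2
  offset=4 (pos 0, char 'f'): match length 2
Longest match has length 2, found at offsets 3, 4; take the smallest, offset 3.
next_char = character at position 4 + 2 = 6 -> 'e'

Best match: offset=3, length=2 (matching 'ff' starting at position 1)
LZ77 triple: (3, 2, 'e')


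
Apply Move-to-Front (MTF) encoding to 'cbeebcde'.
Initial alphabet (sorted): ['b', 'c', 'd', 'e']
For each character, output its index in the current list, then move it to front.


MTF encoding:
'c': index 1 in ['b', 'c', 'd', 'e'] -> ['c', 'b', 'd', 'e']
'b': index 1 in ['c', 'b', 'd', 'e'] -> ['b', 'c', 'd', 'e']
'e': index 3 in ['b', 'c', 'd', 'e'] -> ['e', 'b', 'c', 'd']
'e': index 0 in ['e', 'b', 'c', 'd'] -> ['e', 'b', 'c', 'd']
'b': index 1 in ['e', 'b', 'c', 'd'] -> ['b', 'e', 'c', 'd']
'c': index 2 in ['b', 'e', 'c', 'd'] -> ['c', 'b', 'e', 'd']
'd': index 3 in ['c', 'b', 'e', 'd'] -> ['d', 'c', 'b', 'e']
'e': index 3 in ['d', 'c', 'b', 'e'] -> ['e', 'd', 'c', 'b']


Output: [1, 1, 3, 0, 1, 2, 3, 3]


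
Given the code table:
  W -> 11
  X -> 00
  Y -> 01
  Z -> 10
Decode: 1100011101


Decoding:
11 -> W
00 -> X
01 -> Y
11 -> W
01 -> Y


Result: WXYWY


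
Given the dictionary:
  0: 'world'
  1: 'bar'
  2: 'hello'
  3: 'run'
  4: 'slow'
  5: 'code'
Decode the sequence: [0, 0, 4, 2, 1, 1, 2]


Look up each index in the dictionary:
  0 -> 'world'
  0 -> 'world'
  4 -> 'slow'
  2 -> 'hello'
  1 -> 'bar'
  1 -> 'bar'
  2 -> 'hello'

Decoded: "world world slow hello bar bar hello"


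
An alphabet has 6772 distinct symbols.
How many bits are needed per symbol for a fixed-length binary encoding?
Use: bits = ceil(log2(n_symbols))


log2(6772) = 12.7254
Bracket: 2^12 = 4096 < 6772 <= 2^13 = 8192
So ceil(log2(6772)) = 13

bits = ceil(log2(6772)) = ceil(12.7254) = 13 bits


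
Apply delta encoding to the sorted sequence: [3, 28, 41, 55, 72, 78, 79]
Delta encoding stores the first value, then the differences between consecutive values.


First value: 3
Deltas:
  28 - 3 = 25
  41 - 28 = 13
  55 - 41 = 14
  72 - 55 = 17
  78 - 72 = 6
  79 - 78 = 1


Delta encoded: [3, 25, 13, 14, 17, 6, 1]


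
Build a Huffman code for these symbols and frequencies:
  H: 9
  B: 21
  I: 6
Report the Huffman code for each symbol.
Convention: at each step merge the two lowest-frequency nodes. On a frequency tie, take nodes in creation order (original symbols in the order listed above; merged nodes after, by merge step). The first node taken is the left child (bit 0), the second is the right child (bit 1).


Huffman tree construction:
Step 1: Merge I(6) + H(9) = 15
Step 2: Merge (I+H)(15) + B(21) = 36
Read each symbol's code off the tree from the root (left child = 0, right child = 1).

Codes:
  H: 01 (length 2)
  B: 1 (length 1)
  I: 00 (length 2)
Average code length: 51/36 = 1.4167 bits/symbol


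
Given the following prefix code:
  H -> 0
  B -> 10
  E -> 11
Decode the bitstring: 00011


Decoding step by step:
Bits 0 -> H
Bits 0 -> H
Bits 0 -> H
Bits 11 -> E


Decoded message: HHHE


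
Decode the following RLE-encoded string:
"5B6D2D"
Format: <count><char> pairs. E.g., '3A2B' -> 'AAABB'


Expanding each <count><char> pair:
  5B -> 'BBBBB'
  6D -> 'DDDDDD'
  2D -> 'DD'

Decoded = BBBBBDDDDDDDD


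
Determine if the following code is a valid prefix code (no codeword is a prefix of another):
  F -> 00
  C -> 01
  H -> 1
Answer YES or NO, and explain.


Checking each pair (does one codeword prefix another?):
  F='00' vs C='01': no prefix
  F='00' vs H='1': no prefix
  C='01' vs F='00': no prefix
  C='01' vs H='1': no prefix
  H='1' vs F='00': no prefix
  H='1' vs C='01': no prefix
No violation found over all pairs.

YES -- this is a valid prefix code. No codeword is a prefix of any other codeword.


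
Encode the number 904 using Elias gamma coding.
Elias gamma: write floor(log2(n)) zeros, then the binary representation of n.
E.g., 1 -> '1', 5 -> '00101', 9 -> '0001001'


num_bits = floor(log2(904)) + 1 = 10
leading_zeros = num_bits - 1 = 9
binary(904) = 1110001000

Elias gamma(904) = '000000000' + '1110001000' = 0000000001110001000 (19 bits)


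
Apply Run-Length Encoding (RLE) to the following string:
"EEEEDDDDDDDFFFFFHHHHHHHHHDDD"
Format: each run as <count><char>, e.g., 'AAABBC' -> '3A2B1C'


Scanning runs left to right:
  i=0: run of 'E' x 4 -> '4E'
  i=4: run of 'D' x 7 -> '7D'
  i=11: run of 'F' x 5 -> '5F'
  i=16: run of 'H' x 9 -> '9H'
  i=25: run of 'D' x 3 -> '3D'

RLE = 4E7D5F9H3D


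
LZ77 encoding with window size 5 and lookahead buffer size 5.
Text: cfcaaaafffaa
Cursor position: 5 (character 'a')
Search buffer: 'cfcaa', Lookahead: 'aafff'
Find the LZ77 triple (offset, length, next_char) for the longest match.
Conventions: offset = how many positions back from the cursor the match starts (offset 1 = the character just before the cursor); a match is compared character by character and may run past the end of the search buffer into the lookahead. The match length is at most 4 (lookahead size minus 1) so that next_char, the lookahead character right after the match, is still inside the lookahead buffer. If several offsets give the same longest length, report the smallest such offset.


Try each offset into the search buffer:
  offset=1 (pos 4, char 'a'): match length 2
  offset=2 (pos 3, char 'a'): match length 2
  offset=3 (pos 2, char 'c'): match length 0
  offset=4 (pos 1, char 'f'): match length 0
  offset=5 (pos 0, char 'c'): match length 0
Longest match has length 2, found at offsets 1, 2; take the smallest, offset 1.
next_char = character at position 5 + 2 = 7 -> 'f'

Best match: offset=1, length=2 (matching 'aa' starting at position 4)
LZ77 triple: (1, 2, 'f')


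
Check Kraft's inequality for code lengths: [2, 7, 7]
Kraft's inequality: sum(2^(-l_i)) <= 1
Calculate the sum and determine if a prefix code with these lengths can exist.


Sum = 2^(-2) + 2^(-7) + 2^(-7)
    = 0.25 + 0.0078125 + 0.0078125
    = 34/128 = 0.265625
Since 0.265625 <= 1, Kraft's inequality IS satisfied.
A prefix code with these lengths CAN exist.

Kraft sum = 0.265625. Satisfied.


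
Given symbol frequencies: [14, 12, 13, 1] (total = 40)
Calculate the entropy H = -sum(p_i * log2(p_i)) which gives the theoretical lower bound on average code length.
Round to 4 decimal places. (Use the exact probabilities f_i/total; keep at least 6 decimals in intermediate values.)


Per-symbol terms -p_i * log2(p_i) with p_i = f_i/40:
  p = 14/40 = 0.350000: log2(p) = -1.514573, -p*log2(p) = 0.530101
  p = 12/40 = 0.300000: log2(p) = -1.736966, -p*log2(p) = 0.521090
  p = 13/40 = 0.325000: log2(p) = -1.621488, -p*log2(p) = 0.526984
  p = 1/40 = 0.025000: log2(p) = -5.321928, -p*log2(p) = 0.133048
H = 0.530101 + 0.521090 + 0.526984 + 0.133048 = 1.711223

H = 1.7112 bits/symbol


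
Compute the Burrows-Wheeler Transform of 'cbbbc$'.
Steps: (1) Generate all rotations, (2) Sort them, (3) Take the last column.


Rotations (sorted):
  0: $cbbbc -> last char: c
  1: bbbc$c -> last char: c
  2: bbc$cb -> last char: b
  3: bc$cbb -> last char: b
  4: c$cbbb -> last char: b
  5: cbbbc$ -> last char: $


BWT = ccbbb$


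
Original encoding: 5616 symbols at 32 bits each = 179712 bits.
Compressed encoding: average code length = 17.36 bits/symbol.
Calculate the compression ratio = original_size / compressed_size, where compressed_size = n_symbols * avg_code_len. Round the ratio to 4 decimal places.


original_size = n_symbols * orig_bits = 5616 * 32 = 179712 bits
compressed_size = n_symbols * avg_code_len = 5616 * 17.36 = 97493.76 bits
ratio = original_size / compressed_size = 179712 / 97493.76 = 1.8433

Compression ratio = 1.8433


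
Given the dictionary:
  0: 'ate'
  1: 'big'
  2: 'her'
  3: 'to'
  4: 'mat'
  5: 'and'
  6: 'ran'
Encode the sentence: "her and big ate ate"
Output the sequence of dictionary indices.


Look up each word in the dictionary:
  'her' -> 2
  'and' -> 5
  'big' -> 1
  'ate' -> 0
  'ate' -> 0

Encoded: [2, 5, 1, 0, 0]


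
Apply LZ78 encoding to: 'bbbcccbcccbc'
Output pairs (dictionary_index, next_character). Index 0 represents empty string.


LZ78 encoding steps:
Dictionary: {0: ''}
Step 1: w='' (idx 0), next='b' -> output (0, 'b'), add 'b' as idx 1
Step 2: w='b' (idx 1), next='b' -> output (1, 'b'), add 'bb' as idx 2
Step 3: w='' (idx 0), next='c' -> output (0, 'c'), add 'c' as idx 3
Step 4: w='c' (idx 3), next='c' -> output (3, 'c'), add 'cc' as idx 4
Step 5: w='b' (idx 1), next='c' -> output (1, 'c'), add 'bc' as idx 5
Step 6: w='cc' (idx 4), next='b' -> output (4, 'b'), add 'ccb' as idx 6
Step 7: w='c' (idx 3), end of input -> output (3, '')


Encoded: [(0, 'b'), (1, 'b'), (0, 'c'), (3, 'c'), (1, 'c'), (4, 'b'), (3, '')]


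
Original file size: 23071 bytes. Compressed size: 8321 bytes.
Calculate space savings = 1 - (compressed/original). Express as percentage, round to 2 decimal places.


ratio = compressed/original = 8321/23071 = 0.360669
savings = 1 - ratio = 1 - 0.360669 = 0.639331
as a percentage: 0.639331 * 100 = 63.93%

Space savings = 1 - 8321/23071 = 63.93%


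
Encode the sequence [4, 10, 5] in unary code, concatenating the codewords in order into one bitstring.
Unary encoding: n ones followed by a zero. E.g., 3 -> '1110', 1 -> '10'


Encode each number as n ones followed by a terminating 0:
  4 -> 11110 (5 bits)
  10 -> 11111111110 (11 bits)
  5 -> 111110 (6 bits)
Total length = 5 + 11 + 6 = 22 bits.

Unary([4, 10, 5]) = 1111011111111110111110 (22 bits)


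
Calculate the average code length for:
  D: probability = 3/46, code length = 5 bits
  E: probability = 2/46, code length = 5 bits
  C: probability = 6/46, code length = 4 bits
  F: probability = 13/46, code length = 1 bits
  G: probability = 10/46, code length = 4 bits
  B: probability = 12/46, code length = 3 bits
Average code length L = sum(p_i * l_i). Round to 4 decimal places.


Weighted contributions p_i * l_i:
  D: (3/46) * 5 = 15/46
  E: (2/46) * 5 = 10/46
  C: (6/46) * 4 = 24/46
  F: (13/46) * 1 = 13/46
  G: (10/46) * 4 = 40/46
  B: (12/46) * 3 = 36/46
Sum = (15 + 10 + 24 + 13 + 40 + 36)/46 = 138/46

L = 138/46 = 3.0000 bits/symbol


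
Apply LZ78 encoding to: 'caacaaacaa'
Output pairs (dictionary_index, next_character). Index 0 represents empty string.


LZ78 encoding steps:
Dictionary: {0: ''}
Step 1: w='' (idx 0), next='c' -> output (0, 'c'), add 'c' as idx 1
Step 2: w='' (idx 0), next='a' -> output (0, 'a'), add 'a' as idx 2
Step 3: w='a' (idx 2), next='c' -> output (2, 'c'), add 'ac' as idx 3
Step 4: w='a' (idx 2), next='a' -> output (2, 'a'), add 'aa' as idx 4
Step 5: w='ac' (idx 3), next='a' -> output (3, 'a'), add 'aca' as idx 5
Step 6: w='a' (idx 2), end of input -> output (2, '')


Encoded: [(0, 'c'), (0, 'a'), (2, 'c'), (2, 'a'), (3, 'a'), (2, '')]


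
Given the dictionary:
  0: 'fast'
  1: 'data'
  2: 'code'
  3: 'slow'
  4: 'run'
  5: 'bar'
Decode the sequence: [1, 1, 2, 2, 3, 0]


Look up each index in the dictionary:
  1 -> 'data'
  1 -> 'data'
  2 -> 'code'
  2 -> 'code'
  3 -> 'slow'
  0 -> 'fast'

Decoded: "data data code code slow fast"
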